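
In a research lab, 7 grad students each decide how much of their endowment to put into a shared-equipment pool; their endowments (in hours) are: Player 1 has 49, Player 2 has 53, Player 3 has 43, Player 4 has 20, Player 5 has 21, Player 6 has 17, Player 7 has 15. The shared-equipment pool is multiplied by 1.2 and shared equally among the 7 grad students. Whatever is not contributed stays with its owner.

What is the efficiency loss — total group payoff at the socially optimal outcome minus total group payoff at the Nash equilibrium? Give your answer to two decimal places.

43.60 hours

The private return per contributed unit is 1.2/7 = 0.1714 < 1 for every player regardless of endowment, so the Nash equilibrium is zero contribution and the group total is Σ E_j = 49 + 53 + 43 + 20 + 21 + 17 + 15 = 218.
Each contributed unit returns 1.200 to the group, so the social optimum is full contribution by everyone: group total = 1.200 × 218 = 261.60.
Efficiency loss = (1.200 − 1) × 218 = 43.60.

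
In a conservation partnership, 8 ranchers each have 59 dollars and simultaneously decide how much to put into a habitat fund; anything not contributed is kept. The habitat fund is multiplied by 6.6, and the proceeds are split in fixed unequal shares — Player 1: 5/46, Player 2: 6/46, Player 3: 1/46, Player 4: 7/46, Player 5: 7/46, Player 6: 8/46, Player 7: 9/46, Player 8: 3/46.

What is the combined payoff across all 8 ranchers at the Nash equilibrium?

1793.60 dollars

Each unit j contributes comes back to j as 6.6 × (j's share), so j prefers to contribute only if that share exceeds 1/6.6 = 0.1515; otherwise keeping the unit dominates.
Player 4, Player 5, Player 6 and Player 7 are above the threshold, contributing 59 each; the remaining 4 contribute 0. Total contributed: 236.
The habitat fund pays out 6.6 × 236 = 1557.60 in total (split across the unequal shares, but the aggregate is all that matters for the group sum).
The 4 free-riders keep 59 each, adding 236. Group total = 236 + 1557.60 = 1793.60.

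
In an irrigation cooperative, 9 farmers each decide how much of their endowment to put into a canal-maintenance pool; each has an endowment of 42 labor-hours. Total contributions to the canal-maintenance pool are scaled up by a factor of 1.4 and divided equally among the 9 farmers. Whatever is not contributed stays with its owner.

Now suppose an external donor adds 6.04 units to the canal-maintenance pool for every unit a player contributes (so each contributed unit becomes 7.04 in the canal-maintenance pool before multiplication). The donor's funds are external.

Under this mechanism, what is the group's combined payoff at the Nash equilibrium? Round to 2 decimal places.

With the mechanism, a contributed unit returns 1.4 × 7.04 / 9 = 1.0951 per unit of net cost to the contributor — now above 1 — so contributing fully is weakly dominant for every player.
At the Nash equilibrium everyone contributes 42. Group total payoff = 1.4 × 7.04 × 378 = 3725.57.

3725.57 labor-hours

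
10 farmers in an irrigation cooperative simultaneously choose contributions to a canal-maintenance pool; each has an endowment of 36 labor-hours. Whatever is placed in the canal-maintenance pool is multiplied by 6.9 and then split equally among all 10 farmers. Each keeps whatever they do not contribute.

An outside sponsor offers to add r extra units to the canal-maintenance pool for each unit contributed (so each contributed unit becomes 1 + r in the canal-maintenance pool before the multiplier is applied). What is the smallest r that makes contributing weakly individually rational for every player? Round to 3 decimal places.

With matching at rate r, one contributed unit becomes (1 + r) in the canal-maintenance pool and returns 6.9 × (1 + r) / 10 to the contributor.
Setting this equal to 1: 1 + r = 10/6.9 = 1.4493.
So the minimum matching rate is r = 1.4493 − 1 = 0.449.

0.449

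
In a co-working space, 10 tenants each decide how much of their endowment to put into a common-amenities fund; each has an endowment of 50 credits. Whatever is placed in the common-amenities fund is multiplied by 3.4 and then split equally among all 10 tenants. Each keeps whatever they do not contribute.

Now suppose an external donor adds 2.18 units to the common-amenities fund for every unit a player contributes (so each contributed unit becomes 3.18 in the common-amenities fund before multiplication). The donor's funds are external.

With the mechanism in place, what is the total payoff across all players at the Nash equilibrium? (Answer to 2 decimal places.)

Under the mechanism each unit contributed yields 3.4 × 3.18 / 10 = 1.0812 back to its contributor per unit of net cost, which exceeds 1, making full contribution the dominant choice for everyone.
At the Nash equilibrium everyone contributes 50. Group total payoff = 3.4 × 3.18 × 500 = 5406.00.

5406.00 credits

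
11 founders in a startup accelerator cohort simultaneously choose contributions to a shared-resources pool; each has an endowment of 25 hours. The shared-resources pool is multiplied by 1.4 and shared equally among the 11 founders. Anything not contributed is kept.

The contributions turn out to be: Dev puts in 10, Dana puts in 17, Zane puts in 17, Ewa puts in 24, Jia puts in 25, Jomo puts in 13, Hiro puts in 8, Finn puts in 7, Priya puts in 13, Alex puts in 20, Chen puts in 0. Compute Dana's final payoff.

27.60 hours

Total contributed: 10 + 17 + 17 + 24 + 25 + 13 + 8 + 7 + 13 + 20 + 0 = 154.
Each receives 1.4 × 154 / 11 = 19.60 from the shared-resources pool.
Dana keeps 25 − 17 = 8, so Dana's payoff is 8 + 19.60 = 27.60.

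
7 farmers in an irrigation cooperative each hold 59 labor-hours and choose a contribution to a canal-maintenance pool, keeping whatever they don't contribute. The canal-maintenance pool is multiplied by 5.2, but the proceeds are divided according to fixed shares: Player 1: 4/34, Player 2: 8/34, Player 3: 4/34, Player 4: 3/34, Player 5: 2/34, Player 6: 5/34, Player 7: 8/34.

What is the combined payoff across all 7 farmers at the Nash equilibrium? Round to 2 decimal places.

Player j's private return per contributed unit is 5.2 × (j's share). Contributing is weakly dominant for j when that share is at least 1/5.2 = 0.1923, and contributing 0 is dominant otherwise.
The shares above 0.1923 belong to Player 2 and Player 7, contributing 59 each; the remaining 5 contribute 0. Total contributed: 118.
The canal-maintenance pool pays out 5.2 × 118 = 613.60 in total (split across the unequal shares, but the aggregate is all that matters for the group sum).
The 5 free-riders keep 59 each, adding 295. Group total = 295 + 613.60 = 908.60.

908.60 labor-hours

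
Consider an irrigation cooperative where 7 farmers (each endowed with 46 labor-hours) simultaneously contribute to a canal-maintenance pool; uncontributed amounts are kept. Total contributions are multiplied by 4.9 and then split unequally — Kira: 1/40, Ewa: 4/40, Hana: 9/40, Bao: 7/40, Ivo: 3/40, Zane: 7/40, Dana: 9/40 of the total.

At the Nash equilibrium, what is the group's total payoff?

For player j, contributing a unit is worthwhile iff 4.9 × (j's share) ≥ 1, i.e. iff j's share is at least 0.2041.
The shares above 0.2041 belong to Hana and Dana, contributing 46 each; the remaining 5 contribute 0. Total contributed: 92.
The canal-maintenance pool pays out 4.9 × 92 = 450.80 in total (split across the unequal shares, but the aggregate is all that matters for the group sum).
The 5 free-riders keep 46 each, adding 230. Group total = 230 + 450.80 = 680.80.

680.80 labor-hours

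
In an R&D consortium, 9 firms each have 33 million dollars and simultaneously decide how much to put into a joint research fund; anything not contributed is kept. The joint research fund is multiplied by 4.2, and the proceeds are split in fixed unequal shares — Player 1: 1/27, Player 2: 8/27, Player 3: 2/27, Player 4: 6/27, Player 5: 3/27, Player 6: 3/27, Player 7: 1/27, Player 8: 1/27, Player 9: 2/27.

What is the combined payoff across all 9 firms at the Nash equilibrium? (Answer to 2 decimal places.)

Player j's private return per contributed unit is 4.2 × (j's share). Contributing is weakly dominant for j when that share is at least 1/4.2 = 0.2381, and contributing 0 is dominant otherwise.
Player 2 alone (share 8/27) is above the threshold, contributing 33; the remaining 8 contribute 0. Total contributed: 33.
The joint research fund pays out 4.2 × 33 = 138.60 in total (split across the unequal shares, but the aggregate is all that matters for the group sum).
The 8 free-riders keep 33 each, adding 264. Group total = 264 + 138.60 = 402.60.

402.60 million dollars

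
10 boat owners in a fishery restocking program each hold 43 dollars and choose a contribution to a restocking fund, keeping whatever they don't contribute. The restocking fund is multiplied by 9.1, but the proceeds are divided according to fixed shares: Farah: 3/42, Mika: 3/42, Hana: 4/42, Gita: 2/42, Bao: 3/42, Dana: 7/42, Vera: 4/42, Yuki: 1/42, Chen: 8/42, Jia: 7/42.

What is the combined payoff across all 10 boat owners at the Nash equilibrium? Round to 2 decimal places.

Player j's private return per contributed unit is 9.1 × (j's share). Contributing is weakly dominant for j when that share is at least 1/9.1 = 0.1099, and contributing 0 is dominant otherwise.
The shares above 0.1099 belong to Dana, Chen and Jia, contributing 43 each; the remaining 7 contribute 0. Total contributed: 129.
The restocking fund pays out 9.1 × 129 = 1173.90 in total (split across the unequal shares, but the aggregate is all that matters for the group sum).
The 7 free-riders keep 43 each, adding 301. Group total = 301 + 1173.90 = 1474.90.

1474.90 dollars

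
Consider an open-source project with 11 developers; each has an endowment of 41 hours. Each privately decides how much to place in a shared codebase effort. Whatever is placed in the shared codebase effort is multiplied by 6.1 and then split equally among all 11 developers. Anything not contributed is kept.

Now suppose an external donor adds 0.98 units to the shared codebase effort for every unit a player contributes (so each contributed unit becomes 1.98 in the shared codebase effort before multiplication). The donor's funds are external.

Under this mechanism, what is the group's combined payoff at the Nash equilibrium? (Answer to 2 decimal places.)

The effective private return per unit is now 6.1 × 1.98 / 11 = 1.0980 > 1, so every player's dominant strategy flips to full contribution.
So the Nash equilibrium is full contribution by all 11; the group earns 6.1 × 1.98 × 451 = 5447.18.

5447.18 hours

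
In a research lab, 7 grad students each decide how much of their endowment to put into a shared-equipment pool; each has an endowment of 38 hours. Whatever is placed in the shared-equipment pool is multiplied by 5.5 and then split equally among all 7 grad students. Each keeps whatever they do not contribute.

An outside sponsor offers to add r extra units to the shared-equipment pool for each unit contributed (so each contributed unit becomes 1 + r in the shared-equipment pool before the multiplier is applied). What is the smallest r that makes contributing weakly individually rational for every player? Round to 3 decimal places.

With matching at rate r, one contributed unit becomes (1 + r) in the shared-equipment pool and returns 5.5 × (1 + r) / 7 to the contributor.
Setting this equal to 1: 1 + r = 7/5.5 = 1.2727.
So the minimum matching rate is r = 1.2727 − 1 = 0.273.

0.273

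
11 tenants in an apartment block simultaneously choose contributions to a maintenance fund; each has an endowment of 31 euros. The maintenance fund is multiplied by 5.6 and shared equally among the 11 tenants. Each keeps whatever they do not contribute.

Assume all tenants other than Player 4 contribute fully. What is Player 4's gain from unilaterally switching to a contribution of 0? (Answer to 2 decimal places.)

15.22 euros

Switching from a contribution of 31 to 0 lets Player 4 keep an extra 31 euros, but lowers the maintenance fund by 31, which costs Player 4 their own share of that drop: 5.6/11 × 31 = 15.78.
Net gain = 31 − 15.78 = 15.22. The private return per contributed unit (0.5091) is below 1, so free-riding is indeed the best response regardless of what the others do.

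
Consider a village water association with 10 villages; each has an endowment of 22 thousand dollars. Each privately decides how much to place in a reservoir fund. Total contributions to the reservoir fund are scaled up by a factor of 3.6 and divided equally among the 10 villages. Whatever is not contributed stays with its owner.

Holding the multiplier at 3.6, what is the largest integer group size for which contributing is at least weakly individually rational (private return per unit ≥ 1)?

3

Private return per unit is 3.6/(group size), which is ≥ 1 whenever the group size is ≤ 3.6.
The largest such integer is 3.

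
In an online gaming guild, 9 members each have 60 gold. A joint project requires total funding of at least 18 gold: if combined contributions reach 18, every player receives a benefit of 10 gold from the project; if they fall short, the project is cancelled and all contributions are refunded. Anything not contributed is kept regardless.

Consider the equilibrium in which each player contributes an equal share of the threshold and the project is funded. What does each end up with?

Equal share of the threshold: 18/9 = 2.
At this profile no one gains by cutting their contribution: any cut drops the total below 18, the project is cancelled, contributions are refunded, and the deviator ends with 60, which is less than 60 − 2 + 10 = 68. Contributing more than 2 just wastes the excess. So contributing exactly 2 is a best response.
Each player's payoff: 60 − 2 + 10 = 68.

68 gold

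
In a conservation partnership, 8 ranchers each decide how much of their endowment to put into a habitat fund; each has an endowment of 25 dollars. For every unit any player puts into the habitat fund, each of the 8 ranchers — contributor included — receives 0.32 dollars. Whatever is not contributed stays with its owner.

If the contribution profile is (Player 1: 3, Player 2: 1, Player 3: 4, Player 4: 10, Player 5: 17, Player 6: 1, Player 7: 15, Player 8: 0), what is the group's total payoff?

279.56 dollars

Total contributed: 3 + 1 + 4 + 10 + 17 + 1 + 15 + 0 = 51; total kept: 8 × 25 − 51 = 149.
The habitat fund pays out 0.32 × 8 × 51 = 130.56 in aggregate.
Group total = 149 + 130.56 = 279.56.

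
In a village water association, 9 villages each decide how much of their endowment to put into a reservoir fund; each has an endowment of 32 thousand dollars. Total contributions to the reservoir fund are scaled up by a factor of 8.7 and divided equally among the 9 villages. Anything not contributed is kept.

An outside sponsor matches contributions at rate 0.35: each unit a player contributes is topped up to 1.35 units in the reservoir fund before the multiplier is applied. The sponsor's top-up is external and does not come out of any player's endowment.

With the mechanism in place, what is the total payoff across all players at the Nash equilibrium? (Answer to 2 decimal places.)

3382.56 thousand dollars

Under the mechanism each unit contributed yields 8.7 × 1.35 / 9 = 1.3050 back to its contributor per unit of net cost, which exceeds 1, making full contribution the dominant choice for everyone.
So the Nash equilibrium is full contribution by all 9; the group earns 8.7 × 1.35 × 288 = 3382.56.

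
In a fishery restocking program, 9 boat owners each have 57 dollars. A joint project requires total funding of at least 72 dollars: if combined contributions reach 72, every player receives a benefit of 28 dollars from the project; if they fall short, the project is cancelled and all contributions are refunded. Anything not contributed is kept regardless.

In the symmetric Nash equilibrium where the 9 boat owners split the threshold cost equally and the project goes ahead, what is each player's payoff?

Equal share of the threshold: 72/9 = 8.
At this profile no one gains by cutting their contribution: any cut drops the total below 72, the project is cancelled, contributions are refunded, and the deviator ends with 57, which is less than 57 − 8 + 28 = 77. Contributing more than 8 just wastes the excess. So contributing exactly 8 is a best response.
Each player's payoff: 57 − 8 + 28 = 77.

77 dollars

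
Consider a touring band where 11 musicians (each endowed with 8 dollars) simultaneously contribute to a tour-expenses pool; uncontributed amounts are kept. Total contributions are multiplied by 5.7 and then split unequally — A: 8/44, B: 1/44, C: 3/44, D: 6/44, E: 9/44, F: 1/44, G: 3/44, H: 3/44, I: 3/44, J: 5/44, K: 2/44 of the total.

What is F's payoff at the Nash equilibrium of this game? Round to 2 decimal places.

10.07 dollars

A player with share s gets back 5.7·s per unit contributed, so full contribution is dominant for anyone with s > 1/5.7 = 0.1754 and zero contribution is dominant for anyone below.
A and E clear that bar, contributing 8 each; the remaining 9 contribute 0. Total contributed: 16.
F keeps 8 and receives 5.7 × 16 × 1/44 = 2.07 from the tour-expenses pool, for a payoff of 10.07.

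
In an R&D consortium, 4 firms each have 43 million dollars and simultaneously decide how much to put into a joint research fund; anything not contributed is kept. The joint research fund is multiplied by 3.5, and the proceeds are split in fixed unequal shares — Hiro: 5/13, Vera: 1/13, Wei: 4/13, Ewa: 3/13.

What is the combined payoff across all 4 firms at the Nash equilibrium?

387.00 million dollars

A player with share s gets back 3.5·s per unit contributed, so full contribution is dominant for anyone with s > 1/3.5 = 0.2857 and zero contribution is dominant for anyone below.
The shares above 0.2857 belong to Hiro and Wei, contributing 43 each; the remaining 2 contribute 0. Total contributed: 86.
The joint research fund pays out 3.5 × 86 = 301.00 in total (split across the unequal shares, but the aggregate is all that matters for the group sum).
The 2 free-riders keep 43 each, adding 86. Group total = 86 + 301.00 = 387.00.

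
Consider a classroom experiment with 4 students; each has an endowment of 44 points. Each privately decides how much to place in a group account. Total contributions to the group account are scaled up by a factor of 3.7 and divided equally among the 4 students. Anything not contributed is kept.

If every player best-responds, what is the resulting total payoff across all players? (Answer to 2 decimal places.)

176.00 points

Each contributed unit returns 3.7/4 = 0.9250 to its contributor — below 1 — so contributing 0 is dominant for every player. At the Nash equilibrium everyone keeps their 44, and the group total is 4 × 44 = 176.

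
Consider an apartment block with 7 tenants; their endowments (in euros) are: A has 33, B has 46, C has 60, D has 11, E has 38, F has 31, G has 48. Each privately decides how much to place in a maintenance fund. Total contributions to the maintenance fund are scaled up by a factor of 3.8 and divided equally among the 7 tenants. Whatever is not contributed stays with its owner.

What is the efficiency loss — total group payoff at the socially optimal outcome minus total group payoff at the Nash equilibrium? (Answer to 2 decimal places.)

The private return per contributed unit is 3.8/7 = 0.5429 < 1 for every player regardless of endowment, so the Nash equilibrium is zero contribution and the group total is Σ E_j = 33 + 46 + 60 + 11 + 38 + 31 + 48 = 267.
Each contributed unit returns 3.800 to the group, so the social optimum is full contribution by everyone: group total = 3.800 × 267 = 1014.60.
Efficiency loss = (3.800 − 1) × 267 = 747.60.

747.60 euros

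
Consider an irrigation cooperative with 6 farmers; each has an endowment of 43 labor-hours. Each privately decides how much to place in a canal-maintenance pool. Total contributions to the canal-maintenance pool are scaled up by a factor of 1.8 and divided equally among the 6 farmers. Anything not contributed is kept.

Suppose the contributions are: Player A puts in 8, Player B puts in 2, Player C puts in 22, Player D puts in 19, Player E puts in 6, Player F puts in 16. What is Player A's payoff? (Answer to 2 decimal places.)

56.90 labor-hours

Total contributed: 8 + 2 + 22 + 19 + 6 + 16 = 73.
Each receives 1.8 × 73 / 6 = 21.90 from the canal-maintenance pool.
Player A keeps 43 − 8 = 35, so Player A's payoff is 35 + 21.90 = 56.90.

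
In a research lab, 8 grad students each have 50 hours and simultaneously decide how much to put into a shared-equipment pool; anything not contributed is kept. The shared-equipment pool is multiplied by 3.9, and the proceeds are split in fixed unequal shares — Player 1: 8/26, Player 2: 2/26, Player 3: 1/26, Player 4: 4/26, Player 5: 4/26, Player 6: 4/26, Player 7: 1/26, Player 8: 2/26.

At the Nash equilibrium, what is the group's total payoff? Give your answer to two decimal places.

545.00 hours

Player j's private return per contributed unit is 3.9 × (j's share). Contributing is weakly dominant for j when that share is at least 1/3.9 = 0.2564, and contributing 0 is dominant otherwise.
Player 1 alone (share 8/26) is above the threshold, contributing 50; the remaining 7 contribute 0. Total contributed: 50.
The shared-equipment pool pays out 3.9 × 50 = 195.00 in total (split across the unequal shares, but the aggregate is all that matters for the group sum).
The 7 free-riders keep 50 each, adding 350. Group total = 350 + 195.00 = 545.00.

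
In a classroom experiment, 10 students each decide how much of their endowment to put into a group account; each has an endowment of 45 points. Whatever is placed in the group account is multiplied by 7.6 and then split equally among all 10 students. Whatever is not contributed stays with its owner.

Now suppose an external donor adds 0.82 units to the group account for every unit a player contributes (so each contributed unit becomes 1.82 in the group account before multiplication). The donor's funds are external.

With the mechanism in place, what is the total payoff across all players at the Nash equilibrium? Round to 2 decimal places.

The effective private return per unit is now 7.6 × 1.82 / 10 = 1.3832 > 1, so every player's dominant strategy flips to full contribution.
So the Nash equilibrium is full contribution by all 10; the group earns 7.6 × 1.82 × 450 = 6224.40.

6224.40 points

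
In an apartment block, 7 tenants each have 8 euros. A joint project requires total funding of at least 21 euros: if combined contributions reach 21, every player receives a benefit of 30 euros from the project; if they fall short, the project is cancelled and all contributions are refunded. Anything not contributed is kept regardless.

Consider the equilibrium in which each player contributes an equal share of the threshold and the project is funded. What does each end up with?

35 euros

Equal share of the threshold: 21/7 = 3.
At this profile no one gains by cutting their contribution: any cut drops the total below 21, the project is cancelled, contributions are refunded, and the deviator ends with 8, which is less than 8 − 3 + 30 = 35. Contributing more than 3 just wastes the excess. So contributing exactly 3 is a best response.
Each player's payoff: 8 − 3 + 30 = 35.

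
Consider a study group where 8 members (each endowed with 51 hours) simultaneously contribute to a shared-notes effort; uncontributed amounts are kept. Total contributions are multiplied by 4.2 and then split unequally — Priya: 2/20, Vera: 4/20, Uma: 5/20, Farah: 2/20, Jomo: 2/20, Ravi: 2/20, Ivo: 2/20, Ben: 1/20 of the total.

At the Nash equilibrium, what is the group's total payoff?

Player j's private return per contributed unit is 4.2 × (j's share). Contributing is weakly dominant for j when that share is at least 1/4.2 = 0.2381, and contributing 0 is dominant otherwise.
Uma alone (share 5/20) is above the threshold, contributing 51; the remaining 7 contribute 0. Total contributed: 51.
The shared-notes effort pays out 4.2 × 51 = 214.20 in total (split across the unequal shares, but the aggregate is all that matters for the group sum).
The 7 free-riders keep 51 each, adding 357. Group total = 357 + 214.20 = 571.20.

571.20 hours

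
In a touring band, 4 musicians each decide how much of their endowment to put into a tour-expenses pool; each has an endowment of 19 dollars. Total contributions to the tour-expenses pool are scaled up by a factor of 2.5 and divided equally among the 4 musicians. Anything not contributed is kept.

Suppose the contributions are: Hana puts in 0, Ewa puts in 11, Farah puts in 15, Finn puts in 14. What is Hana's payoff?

44.00 dollars

Total contributed: 0 + 11 + 15 + 14 = 40.
Each receives 2.5 × 40 / 4 = 25.00 from the tour-expenses pool.
Hana keeps 19 − 0 = 19, so Hana's payoff is 19 + 25.00 = 44.00.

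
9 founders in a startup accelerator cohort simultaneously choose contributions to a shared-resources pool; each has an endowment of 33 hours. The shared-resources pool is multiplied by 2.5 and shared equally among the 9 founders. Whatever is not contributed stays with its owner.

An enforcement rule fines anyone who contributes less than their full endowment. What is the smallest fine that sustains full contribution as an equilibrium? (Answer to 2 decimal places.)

23.83 hours

Given the others contribute fully, the best deviation is to contribute 0 (any partial contribution still incurs the fine and gives up units whose private return 0.2778 is below 1).
Deviating from 33 to 0 saves 33 hours but forfeits the deviator's share of the drop in the shared-resources pool: 2.5/9 × 33 = 9.17.
So the deviation gain is 33 − 9.17 = 23.83, and the fine must be at least 23.83 hours to wipe it out.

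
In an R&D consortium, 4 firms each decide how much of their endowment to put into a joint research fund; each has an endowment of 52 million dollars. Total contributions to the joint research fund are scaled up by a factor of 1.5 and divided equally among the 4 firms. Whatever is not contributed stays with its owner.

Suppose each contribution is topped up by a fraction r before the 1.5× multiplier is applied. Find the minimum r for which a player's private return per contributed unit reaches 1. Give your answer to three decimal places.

1.667

With matching at rate r, one contributed unit becomes (1 + r) in the joint research fund and returns 1.5 × (1 + r) / 4 to the contributor.
Setting this equal to 1: 1 + r = 4/1.5 = 2.6667.
So the minimum matching rate is r = 2.6667 − 1 = 1.667.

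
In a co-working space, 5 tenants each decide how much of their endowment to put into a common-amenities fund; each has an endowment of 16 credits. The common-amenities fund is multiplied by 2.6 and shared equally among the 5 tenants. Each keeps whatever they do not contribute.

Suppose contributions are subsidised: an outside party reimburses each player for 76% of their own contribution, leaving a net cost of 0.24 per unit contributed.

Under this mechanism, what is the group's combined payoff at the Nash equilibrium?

268.80 credits

With the mechanism, a contributed unit returns (2.6/5) / 0.24 = 2.1667 per unit of net cost to the contributor — now above 1 — so contributing fully is weakly dominant for every player.
So the Nash equilibrium is full contribution by all 5; the group earns 5 × (16 × 0.76 + 2.6 × 16) = 268.80.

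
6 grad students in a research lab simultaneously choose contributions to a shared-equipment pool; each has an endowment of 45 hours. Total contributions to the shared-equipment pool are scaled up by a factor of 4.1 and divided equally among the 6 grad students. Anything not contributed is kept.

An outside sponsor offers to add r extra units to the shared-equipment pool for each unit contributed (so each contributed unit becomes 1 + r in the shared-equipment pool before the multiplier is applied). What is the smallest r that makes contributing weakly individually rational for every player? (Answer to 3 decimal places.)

0.463

With matching at rate r, one contributed unit becomes (1 + r) in the shared-equipment pool and returns 4.1 × (1 + r) / 6 to the contributor.
Setting this equal to 1: 1 + r = 6/4.1 = 1.4634.
So the minimum matching rate is r = 1.4634 − 1 = 0.463.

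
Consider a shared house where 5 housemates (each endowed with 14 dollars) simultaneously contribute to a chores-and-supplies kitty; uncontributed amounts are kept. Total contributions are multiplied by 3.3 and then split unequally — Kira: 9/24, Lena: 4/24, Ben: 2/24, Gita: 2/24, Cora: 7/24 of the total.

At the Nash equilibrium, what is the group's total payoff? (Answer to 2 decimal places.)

A player with share s gets back 3.3·s per unit contributed, so full contribution is dominant for anyone with s > 1/3.3 = 0.3030 and zero contribution is dominant for anyone below.
Only Kira (9/24) clears that bar, contributing 14; the remaining 4 contribute 0. Total contributed: 14.
The chores-and-supplies kitty pays out 3.3 × 14 = 46.20 in total (split across the unequal shares, but the aggregate is all that matters for the group sum).
The 4 free-riders keep 14 each, adding 56. Group total = 56 + 46.20 = 102.20.

102.20 dollars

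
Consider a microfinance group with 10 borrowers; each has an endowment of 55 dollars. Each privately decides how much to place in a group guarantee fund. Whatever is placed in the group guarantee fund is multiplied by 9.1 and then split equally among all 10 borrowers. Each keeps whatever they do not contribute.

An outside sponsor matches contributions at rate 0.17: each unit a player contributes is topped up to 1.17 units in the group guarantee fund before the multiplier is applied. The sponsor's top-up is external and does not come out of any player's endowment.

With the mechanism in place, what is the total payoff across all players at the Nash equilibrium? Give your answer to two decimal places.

5855.85 dollars

The effective private return per unit is now 9.1 × 1.17 / 10 = 1.0647 > 1, so every player's dominant strategy flips to full contribution.
At the Nash equilibrium everyone contributes 55. Group total payoff = 9.1 × 1.17 × 550 = 5855.85.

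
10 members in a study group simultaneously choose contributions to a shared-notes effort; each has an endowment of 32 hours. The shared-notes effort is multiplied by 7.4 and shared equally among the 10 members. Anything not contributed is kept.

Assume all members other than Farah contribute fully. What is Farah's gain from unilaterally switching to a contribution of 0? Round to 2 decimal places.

Switching from a contribution of 32 to 0 lets Farah keep an extra 32 hours, but lowers the shared-notes effort by 32, which costs Farah their own share of that drop: 7.4/10 × 32 = 23.68.
Net gain = 32 − 23.68 = 8.32. The private return per contributed unit (0.7400) is below 1, so free-riding is indeed the best response regardless of what the others do.

8.32 hours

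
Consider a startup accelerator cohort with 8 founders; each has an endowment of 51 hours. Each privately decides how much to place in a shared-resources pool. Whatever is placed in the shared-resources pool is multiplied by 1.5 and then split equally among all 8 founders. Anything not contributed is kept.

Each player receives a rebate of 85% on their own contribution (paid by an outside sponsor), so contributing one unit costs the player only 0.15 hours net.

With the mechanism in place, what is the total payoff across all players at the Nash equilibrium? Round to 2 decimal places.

958.80 hours

Under the mechanism each unit contributed yields (1.5/8) / 0.15 = 1.2500 back to its contributor per unit of net cost, which exceeds 1, making full contribution the dominant choice for everyone.
So the Nash equilibrium is full contribution by all 8; the group earns 8 × (51 × 0.85 + 1.5 × 51) = 958.80.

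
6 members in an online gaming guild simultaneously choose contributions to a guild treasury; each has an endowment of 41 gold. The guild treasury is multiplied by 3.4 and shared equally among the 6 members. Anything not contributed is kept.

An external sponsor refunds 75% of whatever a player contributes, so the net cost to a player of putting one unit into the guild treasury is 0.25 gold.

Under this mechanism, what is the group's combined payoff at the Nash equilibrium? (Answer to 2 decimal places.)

The effective private return per unit is now (3.4/6) / 0.25 = 2.2667 > 1, so every player's dominant strategy flips to full contribution.
At the Nash equilibrium everyone contributes 41. Group total payoff = 6 × (41 × 0.75 + 3.4 × 41) = 1020.90.

1020.90 gold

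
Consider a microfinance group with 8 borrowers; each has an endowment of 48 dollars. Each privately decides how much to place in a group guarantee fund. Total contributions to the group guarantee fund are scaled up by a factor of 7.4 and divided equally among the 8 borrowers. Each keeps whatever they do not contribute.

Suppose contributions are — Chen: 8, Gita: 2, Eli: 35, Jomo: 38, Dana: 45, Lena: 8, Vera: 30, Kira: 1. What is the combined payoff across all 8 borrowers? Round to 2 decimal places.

Total contributed: 8 + 2 + 35 + 38 + 45 + 8 + 30 + 1 = 167; total kept: 8 × 48 − 167 = 217.
The group guarantee fund pays out 7.4 × 167 = 1235.80 in aggregate.
Group total = 217 + 1235.80 = 1452.80.

1452.80 dollars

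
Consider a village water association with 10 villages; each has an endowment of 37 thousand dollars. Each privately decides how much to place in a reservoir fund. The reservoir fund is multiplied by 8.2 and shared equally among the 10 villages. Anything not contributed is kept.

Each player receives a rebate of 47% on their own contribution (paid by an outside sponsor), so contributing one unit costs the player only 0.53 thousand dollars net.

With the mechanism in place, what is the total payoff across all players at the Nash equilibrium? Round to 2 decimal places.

3207.90 thousand dollars

The effective private return per unit is now (8.2/10) / 0.53 = 1.5472 > 1, so every player's dominant strategy flips to full contribution.
At the Nash equilibrium everyone contributes 37. Group total payoff = 10 × (37 × 0.47 + 8.2 × 37) = 3207.90.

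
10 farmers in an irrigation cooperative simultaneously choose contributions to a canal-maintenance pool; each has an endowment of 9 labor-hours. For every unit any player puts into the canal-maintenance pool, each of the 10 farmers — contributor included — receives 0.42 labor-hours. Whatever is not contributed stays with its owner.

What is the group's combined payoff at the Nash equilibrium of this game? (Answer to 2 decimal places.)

The private return per contributed unit is 0.42 < 1, so contributing 0 is dominant for every player. At the Nash equilibrium everyone keeps their 9, and the group total is 10 × 9 = 90.

90.00 labor-hours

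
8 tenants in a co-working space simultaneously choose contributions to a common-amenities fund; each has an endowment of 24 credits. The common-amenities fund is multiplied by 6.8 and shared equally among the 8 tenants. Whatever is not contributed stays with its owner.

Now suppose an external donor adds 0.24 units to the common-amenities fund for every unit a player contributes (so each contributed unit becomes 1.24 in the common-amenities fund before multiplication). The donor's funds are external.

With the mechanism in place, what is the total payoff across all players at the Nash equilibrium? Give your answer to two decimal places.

1618.94 credits

The effective private return per unit is now 6.8 × 1.24 / 8 = 1.0540 > 1, so every player's dominant strategy flips to full contribution.
So the Nash equilibrium is full contribution by all 8; the group earns 6.8 × 1.24 × 192 = 1618.94.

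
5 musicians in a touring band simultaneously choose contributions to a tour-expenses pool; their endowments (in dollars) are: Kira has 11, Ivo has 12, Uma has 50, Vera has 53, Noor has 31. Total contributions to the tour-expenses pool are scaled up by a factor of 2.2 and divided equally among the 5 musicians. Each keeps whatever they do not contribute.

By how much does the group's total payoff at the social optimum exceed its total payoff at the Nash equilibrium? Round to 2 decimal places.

The private return per contributed unit is 2.2/5 = 0.4400 < 1 for every player regardless of endowment, so the Nash equilibrium is zero contribution and the group total is Σ E_j = 11 + 12 + 50 + 53 + 31 = 157.
Each contributed unit returns 2.200 to the group, so the social optimum is full contribution by everyone: group total = 2.200 × 157 = 345.40.
Efficiency loss = (2.200 − 1) × 157 = 188.40.

188.40 dollars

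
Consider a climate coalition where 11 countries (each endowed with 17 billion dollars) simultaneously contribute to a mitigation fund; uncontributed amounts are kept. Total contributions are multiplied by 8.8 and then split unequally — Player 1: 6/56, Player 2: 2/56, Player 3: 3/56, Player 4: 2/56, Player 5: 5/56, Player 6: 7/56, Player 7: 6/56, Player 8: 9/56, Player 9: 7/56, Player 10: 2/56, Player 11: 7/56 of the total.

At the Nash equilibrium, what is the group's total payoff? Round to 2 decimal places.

717.40 billion dollars

A player with share s gets back 8.8·s per unit contributed, so full contribution is dominant for anyone with s > 1/8.8 = 0.1136 and zero contribution is dominant for anyone below.
Player 6, Player 8, Player 9 and Player 11 clear that bar, contributing 17 each; the remaining 7 contribute 0. Total contributed: 68.
The mitigation fund pays out 8.8 × 68 = 598.40 in total (split across the unequal shares, but the aggregate is all that matters for the group sum).
The 7 free-riders keep 17 each, adding 119. Group total = 119 + 598.40 = 717.40.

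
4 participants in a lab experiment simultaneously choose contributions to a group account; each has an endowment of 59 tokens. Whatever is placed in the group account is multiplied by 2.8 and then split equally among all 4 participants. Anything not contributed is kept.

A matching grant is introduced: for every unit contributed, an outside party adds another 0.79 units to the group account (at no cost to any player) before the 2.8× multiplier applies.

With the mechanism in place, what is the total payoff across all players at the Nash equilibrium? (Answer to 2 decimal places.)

1182.83 tokens

The effective private return per unit is now 2.8 × 1.79 / 4 = 1.2530 > 1, so every player's dominant strategy flips to full contribution.
So the Nash equilibrium is full contribution by all 4; the group earns 2.8 × 1.79 × 236 = 1182.83.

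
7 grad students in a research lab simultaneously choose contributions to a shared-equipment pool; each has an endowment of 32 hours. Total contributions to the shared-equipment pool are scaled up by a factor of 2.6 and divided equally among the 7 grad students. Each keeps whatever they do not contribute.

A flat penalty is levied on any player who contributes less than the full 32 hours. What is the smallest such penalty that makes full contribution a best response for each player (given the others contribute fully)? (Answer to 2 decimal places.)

20.11 hours

Given the others contribute fully, the best deviation is to contribute 0 (any partial contribution still incurs the fine and gives up units whose private return 0.3714 is below 1).
Deviating from 32 to 0 saves 32 hours but forfeits the deviator's share of the drop in the shared-equipment pool: 2.6/7 × 32 = 11.89.
So the deviation gain is 32 − 11.89 = 20.11, and the fine must be at least 20.11 hours to wipe it out.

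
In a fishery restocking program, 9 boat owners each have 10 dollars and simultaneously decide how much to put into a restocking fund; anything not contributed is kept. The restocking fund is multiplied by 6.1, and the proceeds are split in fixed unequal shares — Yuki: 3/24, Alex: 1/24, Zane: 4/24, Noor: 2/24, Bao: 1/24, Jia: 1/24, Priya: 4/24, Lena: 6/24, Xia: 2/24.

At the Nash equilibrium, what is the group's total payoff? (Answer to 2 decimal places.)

For player j, contributing a unit is worthwhile iff 6.1 × (j's share) ≥ 1, i.e. iff j's share is at least 0.1639.
Zane, Priya and Lena are above the threshold, contributing 10 each; the remaining 6 contribute 0. Total contributed: 30.
The restocking fund pays out 6.1 × 30 = 183.00 in total (split across the unequal shares, but the aggregate is all that matters for the group sum).
The 6 free-riders keep 10 each, adding 60. Group total = 60 + 183.00 = 243.00.

243.00 dollars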